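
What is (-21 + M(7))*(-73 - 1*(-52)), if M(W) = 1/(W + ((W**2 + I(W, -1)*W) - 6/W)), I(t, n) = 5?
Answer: 278124/631 ≈ 440.77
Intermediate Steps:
M(W) = 1/(W**2 - 6/W + 6*W) (M(W) = 1/(W + ((W**2 + 5*W) - 6/W)) = 1/(W + (W**2 - 6/W + 5*W)) = 1/(W**2 - 6/W + 6*W))
(-21 + M(7))*(-73 - 1*(-52)) = (-21 + 7/(-6 + 7**3 + 6*7**2))*(-73 - 1*(-52)) = (-21 + 7/(-6 + 343 + 6*49))*(-73 + 52) = (-21 + 7/(-6 + 343 + 294))*(-21) = (-21 + 7/631)*(-21) = -13244/631*(-21) = 278124/631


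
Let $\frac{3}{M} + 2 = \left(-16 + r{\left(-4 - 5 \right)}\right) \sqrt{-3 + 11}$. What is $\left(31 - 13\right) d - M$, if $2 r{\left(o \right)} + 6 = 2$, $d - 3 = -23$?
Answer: $- \frac{465843}{1294} + \frac{27 \sqrt{2}}{647} \approx -359.94$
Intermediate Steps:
$d = -20$ ($d = 3 - 23 = -20$)
$r{\left(o \right)} = -2$ ($r{\left(o \right)} = -3 + \frac{1}{2} \cdot 2 = -3 + 1 = -2$)
$M = \frac{3}{-2 - 36 \sqrt{2}}$ ($M = \frac{3}{-2 + \left(-16 - 2\right) \sqrt{-3 + 11}} = \frac{3}{-2 - 18 \sqrt{8}} = \frac{3}{-2 - 18 \cdot 2 \sqrt{2}} = \frac{3}{-2 - 36 \sqrt{2}} \approx -0.056698$)
$\left(31 - 13\right) d - M = \left(31 - 13\right) \left(-20\right) - \left(\frac{3}{1294} - \frac{27 \sqrt{2}}{647}\right) = 18 \left(-20\right) - \left(\frac{3}{1294} - \frac{27 \sqrt{2}}{647}\right) = -360 - \left(\frac{3}{1294} - \frac{27 \sqrt{2}}{647}\right) = - \frac{465843}{1294} + \frac{27 \sqrt{2}}{647}$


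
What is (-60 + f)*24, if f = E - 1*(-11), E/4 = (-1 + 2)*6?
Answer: -600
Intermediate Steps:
E = 24 (E = 4*((-1 + 2)*6) = 4*(1*6) = 4*6 = 24)
f = 35 (f = 24 - 1*(-11) = 24 + 11 = 35)
(-60 + f)*24 = (-60 + 35)*24 = -25*24 = -600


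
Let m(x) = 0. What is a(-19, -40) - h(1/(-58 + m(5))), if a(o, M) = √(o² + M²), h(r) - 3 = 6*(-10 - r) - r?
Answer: 3299/58 + √1961 ≈ 101.16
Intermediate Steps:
h(r) = -57 - 7*r (h(r) = 3 + (6*(-10 - r) - r) = 3 + ((-60 - 6*r) - r) = 3 + (-60 - 7*r) = -57 - 7*r)
a(o, M) = √(M² + o²)
a(-19, -40) - h(1/(-58 + m(5))) = √((-40)² + (-19)²) - (-57 - 7/(-58 + 0)) = √(1600 + 361) - (-57 - 7/(-58)) = √1961 - (-57 - 7*(-1/58)) = √1961 - (-57 + 7/58) = √1961 - 1*(-3299/58) = √1961 + 3299/58 = 3299/58 + √1961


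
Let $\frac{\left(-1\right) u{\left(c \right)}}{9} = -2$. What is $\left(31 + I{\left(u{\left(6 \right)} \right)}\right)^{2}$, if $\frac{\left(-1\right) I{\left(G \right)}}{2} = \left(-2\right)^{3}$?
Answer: $2209$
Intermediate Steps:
$u{\left(c \right)} = 18$ ($u{\left(c \right)} = \left(-9\right) \left(-2\right) = 18$)
$I{\left(G \right)} = 16$ ($I{\left(G \right)} = - 2 \left(-2\right)^{3} = \left(-2\right) \left(-8\right) = 16$)
$\left(31 + I{\left(u{\left(6 \right)} \right)}\right)^{2} = \left(31 + 16\right)^{2} = 47^{2} = 2209$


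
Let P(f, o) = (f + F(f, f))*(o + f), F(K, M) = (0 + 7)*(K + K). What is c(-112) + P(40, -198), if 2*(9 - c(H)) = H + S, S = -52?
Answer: -94709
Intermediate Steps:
c(H) = 35 - H/2 (c(H) = 9 - (H - 52)/2 = 9 - (-52 + H)/2 = 9 + (26 - H/2) = 35 - H/2)
F(K, M) = 14*K (F(K, M) = 7*(2*K) = 14*K)
P(f, o) = 15*f*(f + o) (P(f, o) = (f + 14*f)*(o + f) = (15*f)*(f + o) = 15*f*(f + o))
c(-112) + P(40, -198) = (35 - ½*(-112)) + 15*40*(40 - 198) = (35 + 56) + 15*40*(-158) = 91 - 94800 = -94709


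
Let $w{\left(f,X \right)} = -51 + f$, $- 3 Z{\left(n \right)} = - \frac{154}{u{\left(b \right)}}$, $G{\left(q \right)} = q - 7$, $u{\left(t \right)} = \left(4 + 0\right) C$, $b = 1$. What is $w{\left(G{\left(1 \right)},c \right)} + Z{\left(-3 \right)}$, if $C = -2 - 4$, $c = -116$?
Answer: $- \frac{2129}{36} \approx -59.139$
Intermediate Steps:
$C = -6$
$u{\left(t \right)} = -24$ ($u{\left(t \right)} = \left(4 + 0\right) \left(-6\right) = 4 \left(-6\right) = -24$)
$G{\left(q \right)} = -7 + q$ ($G{\left(q \right)} = q - 7 = -7 + q$)
$Z{\left(n \right)} = - \frac{77}{36}$ ($Z{\left(n \right)} = - \frac{\left(-154\right) \frac{1}{-24}}{3} = - \frac{\left(-154\right) \left(- \frac{1}{24}\right)}{3} = \left(- \frac{1}{3}\right) \frac{77}{12} = - \frac{77}{36}$)
$w{\left(G{\left(1 \right)},c \right)} + Z{\left(-3 \right)} = \left(-51 + \left(-7 + 1\right)\right) - \frac{77}{36} = \left(-51 - 6\right) - \frac{77}{36} = -57 - \frac{77}{36} = - \frac{2129}{36}$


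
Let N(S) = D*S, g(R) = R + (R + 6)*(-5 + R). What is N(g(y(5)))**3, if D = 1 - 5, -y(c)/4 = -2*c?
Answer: -287496000000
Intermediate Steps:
y(c) = 8*c (y(c) = -(-8)*c = 8*c)
D = -4
g(R) = R + (-5 + R)*(6 + R) (g(R) = R + (6 + R)*(-5 + R) = R + (-5 + R)*(6 + R))
N(S) = -4*S
N(g(y(5)))**3 = (-4*(-30 + (8*5)**2 + 2*(8*5)))**3 = (-4*(-30 + 40**2 + 2*40))**3 = (-4*(-30 + 1600 + 80))**3 = (-4*1650)**3 = (-6600)**3 = -287496000000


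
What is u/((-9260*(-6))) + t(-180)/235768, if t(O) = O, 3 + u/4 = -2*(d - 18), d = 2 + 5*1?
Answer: 123712/204676095 ≈ 0.00060443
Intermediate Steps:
d = 7 (d = 2 + 5 = 7)
u = 76 (u = -12 + 4*(-2*(7 - 18)) = -12 + 4*(-2*(-11)) = -12 + 4*22 = -12 + 88 = 76)
u/((-9260*(-6))) + t(-180)/235768 = 76/((-9260*(-6))) - 180/235768 = 76/55560 - 180*1/235768 = 76*(1/55560) - 45/58942 = 19/13890 - 45/58942 = 123712/204676095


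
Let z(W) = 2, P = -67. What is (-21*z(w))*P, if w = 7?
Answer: 2814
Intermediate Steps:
(-21*z(w))*P = -21*2*(-67) = -42*(-67) = 2814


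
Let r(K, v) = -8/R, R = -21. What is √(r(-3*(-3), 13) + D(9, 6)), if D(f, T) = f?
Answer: √4137/21 ≈ 3.0628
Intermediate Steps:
r(K, v) = 8/21 (r(K, v) = -8/(-21) = -8*(-1/21) = 8/21)
√(r(-3*(-3), 13) + D(9, 6)) = √(8/21 + 9) = √(197/21) = √4137/21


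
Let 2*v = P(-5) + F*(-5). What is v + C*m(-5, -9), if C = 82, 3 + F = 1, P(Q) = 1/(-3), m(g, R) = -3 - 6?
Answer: -4399/6 ≈ -733.17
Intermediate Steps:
m(g, R) = -9
P(Q) = -1/3 (P(Q) = 1*(-1/3) = -1/3)
F = -2 (F = -3 + 1 = -2)
v = 29/6 (v = (-1/3 - 2*(-5))/2 = (-1/3 + 10)/2 = (1/2)*(29/3) = 29/6 ≈ 4.8333)
v + C*m(-5, -9) = 29/6 + 82*(-9) = 29/6 - 738 = -4399/6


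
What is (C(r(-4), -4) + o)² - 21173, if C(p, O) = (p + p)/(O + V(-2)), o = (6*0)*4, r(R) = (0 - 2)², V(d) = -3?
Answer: -1037413/49 ≈ -21172.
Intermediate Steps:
r(R) = 4 (r(R) = (-2)² = 4)
o = 0 (o = 0*4 = 0)
C(p, O) = 2*p/(-3 + O) (C(p, O) = (p + p)/(O - 3) = (2*p)/(-3 + O) = 2*p/(-3 + O))
(C(r(-4), -4) + o)² - 21173 = (2*4/(-3 - 4) + 0)² - 21173 = (2*4/(-7) + 0)² - 21173 = (2*4*(-⅐) + 0)² - 21173 = (-8/7 + 0)² - 21173 = (-8/7)² - 21173 = 64/49 - 21173 = -1037413/49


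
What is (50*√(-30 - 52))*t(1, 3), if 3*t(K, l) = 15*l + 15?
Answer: 1000*I*√82 ≈ 9055.4*I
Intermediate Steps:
t(K, l) = 5 + 5*l (t(K, l) = (15*l + 15)/3 = (15 + 15*l)/3 = 5 + 5*l)
(50*√(-30 - 52))*t(1, 3) = (50*√(-30 - 52))*(5 + 5*3) = (50*√(-82))*(5 + 15) = (50*(I*√82))*20 = (50*I*√82)*20 = 1000*I*√82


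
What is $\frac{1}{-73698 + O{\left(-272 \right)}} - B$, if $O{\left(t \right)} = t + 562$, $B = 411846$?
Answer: $- \frac{30232791169}{73408} \approx -4.1185 \cdot 10^{5}$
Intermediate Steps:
$O{\left(t \right)} = 562 + t$
$\frac{1}{-73698 + O{\left(-272 \right)}} - B = \frac{1}{-73698 + \left(562 - 272\right)} - 411846 = \frac{1}{-73698 + 290} - 411846 = \frac{1}{-73408} - 411846 = - \frac{1}{73408} - 411846 = - \frac{30232791169}{73408}$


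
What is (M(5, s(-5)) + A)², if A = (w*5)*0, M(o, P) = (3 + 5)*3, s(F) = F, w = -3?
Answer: 576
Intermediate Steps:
M(o, P) = 24 (M(o, P) = 8*3 = 24)
A = 0 (A = -3*5*0 = -15*0 = 0)
(M(5, s(-5)) + A)² = (24 + 0)² = 24² = 576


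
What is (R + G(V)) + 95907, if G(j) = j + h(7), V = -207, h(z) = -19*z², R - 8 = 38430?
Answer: 133207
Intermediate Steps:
R = 38438 (R = 8 + 38430 = 38438)
G(j) = -931 + j (G(j) = j - 19*7² = j - 19*49 = j - 931 = -931 + j)
(R + G(V)) + 95907 = (38438 + (-931 - 207)) + 95907 = (38438 - 1138) + 95907 = 37300 + 95907 = 133207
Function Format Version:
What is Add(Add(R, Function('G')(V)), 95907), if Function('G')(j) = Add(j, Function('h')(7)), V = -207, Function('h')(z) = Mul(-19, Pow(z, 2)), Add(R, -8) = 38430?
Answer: 133207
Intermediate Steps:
R = 38438 (R = Add(8, 38430) = 38438)
Function('G')(j) = Add(-931, j) (Function('G')(j) = Add(j, Mul(-19, Pow(7, 2))) = Add(j, Mul(-19, 49)) = Add(j, -931) = Add(-931, j))
Add(Add(R, Function('G')(V)), 95907) = Add(Add(38438, Add(-931, -207)), 95907) = Add(Add(38438, -1138), 95907) = Add(37300, 95907) = 133207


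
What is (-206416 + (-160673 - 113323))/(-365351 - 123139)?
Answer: 240206/244245 ≈ 0.98346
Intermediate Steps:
(-206416 + (-160673 - 113323))/(-365351 - 123139) = (-206416 - 273996)/(-488490) = -480412*(-1/488490) = 240206/244245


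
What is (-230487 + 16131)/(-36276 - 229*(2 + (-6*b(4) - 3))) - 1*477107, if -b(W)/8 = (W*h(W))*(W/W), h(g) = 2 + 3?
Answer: -122085264553/255887 ≈ -4.7711e+5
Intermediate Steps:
h(g) = 5
b(W) = -40*W (b(W) = -8*W*5*W/W = -8*5*W = -40*W)
(-230487 + 16131)/(-36276 - 229*(2 + (-6*b(4) - 3))) - 1*477107 = (-230487 + 16131)/(-36276 - 229*(2 + (-(-240)*4 - 3))) - 1*477107 = -214356/(-36276 - 229*(2 + (-6*(-160) - 3))) - 477107 = -214356/(-36276 - 229*(2 + (960 - 3))) - 477107 = -214356/(-36276 - 229*(2 + 957)) - 477107 = -214356/(-36276 - 229*959) - 477107 = -214356/(-36276 - 219611) - 477107 = -214356/(-255887) - 477107 = -214356*(-1/255887) - 477107 = 214356/255887 - 477107 = -122085264553/255887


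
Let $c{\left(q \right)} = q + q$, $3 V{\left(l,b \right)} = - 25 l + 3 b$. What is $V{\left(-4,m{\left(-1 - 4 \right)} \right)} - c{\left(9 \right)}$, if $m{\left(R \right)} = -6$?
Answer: $\frac{28}{3} \approx 9.3333$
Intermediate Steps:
$V{\left(l,b \right)} = b - \frac{25 l}{3}$ ($V{\left(l,b \right)} = \frac{- 25 l + 3 b}{3} = b - \frac{25 l}{3}$)
$c{\left(q \right)} = 2 q$
$V{\left(-4,m{\left(-1 - 4 \right)} \right)} - c{\left(9 \right)} = \left(-6 - - \frac{100}{3}\right) - 2 \cdot 9 = \left(-6 + \frac{100}{3}\right) - 18 = \frac{82}{3} - 18 = \frac{28}{3}$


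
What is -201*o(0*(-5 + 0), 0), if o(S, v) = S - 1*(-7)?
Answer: -1407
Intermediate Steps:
o(S, v) = 7 + S (o(S, v) = S + 7 = 7 + S)
-201*o(0*(-5 + 0), 0) = -201*(7 + 0*(-5 + 0)) = -201*(7 + 0*(-5)) = -201*(7 + 0) = -201*7 = -1407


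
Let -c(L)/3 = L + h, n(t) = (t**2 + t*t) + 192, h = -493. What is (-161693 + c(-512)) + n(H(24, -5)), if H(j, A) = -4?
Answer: -158454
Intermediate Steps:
n(t) = 192 + 2*t**2 (n(t) = (t**2 + t**2) + 192 = 2*t**2 + 192 = 192 + 2*t**2)
c(L) = 1479 - 3*L (c(L) = -3*(L - 493) = -3*(-493 + L) = 1479 - 3*L)
(-161693 + c(-512)) + n(H(24, -5)) = (-161693 + (1479 - 3*(-512))) + (192 + 2*(-4)**2) = (-161693 + (1479 + 1536)) + (192 + 2*16) = (-161693 + 3015) + (192 + 32) = -158678 + 224 = -158454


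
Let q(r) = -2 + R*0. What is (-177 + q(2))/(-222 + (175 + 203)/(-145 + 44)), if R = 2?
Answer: 18079/22800 ≈ 0.79294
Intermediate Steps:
q(r) = -2 (q(r) = -2 + 2*0 = -2 + 0 = -2)
(-177 + q(2))/(-222 + (175 + 203)/(-145 + 44)) = (-177 - 2)/(-222 + (175 + 203)/(-145 + 44)) = -179/(-222 + 378/(-101)) = -179/(-222 + 378*(-1/101)) = -179/(-222 - 378/101) = -179/(-22800/101) = -179*(-101/22800) = 18079/22800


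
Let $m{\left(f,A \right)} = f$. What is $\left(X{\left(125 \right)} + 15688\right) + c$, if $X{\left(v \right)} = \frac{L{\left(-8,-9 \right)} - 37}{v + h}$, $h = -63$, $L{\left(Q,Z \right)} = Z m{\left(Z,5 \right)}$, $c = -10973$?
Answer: $\frac{146187}{31} \approx 4715.7$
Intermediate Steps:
$L{\left(Q,Z \right)} = Z^{2}$ ($L{\left(Q,Z \right)} = Z Z = Z^{2}$)
$X{\left(v \right)} = \frac{44}{-63 + v}$ ($X{\left(v \right)} = \frac{\left(-9\right)^{2} - 37}{v - 63} = \frac{81 - 37}{-63 + v} = \frac{44}{-63 + v}$)
$\left(X{\left(125 \right)} + 15688\right) + c = \left(\frac{44}{-63 + 125} + 15688\right) - 10973 = \left(\frac{44}{62} + 15688\right) - 10973 = \left(44 \cdot \frac{1}{62} + 15688\right) - 10973 = \left(\frac{22}{31} + 15688\right) - 10973 = \frac{486350}{31} - 10973 = \frac{146187}{31}$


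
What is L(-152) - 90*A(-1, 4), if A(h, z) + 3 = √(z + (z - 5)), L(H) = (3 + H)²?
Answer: 22471 - 90*√3 ≈ 22315.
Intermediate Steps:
A(h, z) = -3 + √(-5 + 2*z) (A(h, z) = -3 + √(z + (z - 5)) = -3 + √(z + (-5 + z)) = -3 + √(-5 + 2*z))
L(-152) - 90*A(-1, 4) = (3 - 152)² - 90*(-3 + √(-5 + 2*4)) = (-149)² - 90*(-3 + √(-5 + 8)) = 22201 - 90*(-3 + √3) = 22201 + (270 - 90*√3) = 22471 - 90*√3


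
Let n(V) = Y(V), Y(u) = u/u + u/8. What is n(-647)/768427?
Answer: -639/6147416 ≈ -0.00010395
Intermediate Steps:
Y(u) = 1 + u/8 (Y(u) = 1 + u*(1/8) = 1 + u/8)
n(V) = 1 + V/8
n(-647)/768427 = (1 + (1/8)*(-647))/768427 = (1 - 647/8)*(1/768427) = -639/8*1/768427 = -639/6147416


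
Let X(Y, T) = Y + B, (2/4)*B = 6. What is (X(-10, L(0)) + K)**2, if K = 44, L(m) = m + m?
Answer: 2116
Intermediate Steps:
B = 12 (B = 2*6 = 12)
L(m) = 2*m
X(Y, T) = 12 + Y (X(Y, T) = Y + 12 = 12 + Y)
(X(-10, L(0)) + K)**2 = ((12 - 10) + 44)**2 = (2 + 44)**2 = 46**2 = 2116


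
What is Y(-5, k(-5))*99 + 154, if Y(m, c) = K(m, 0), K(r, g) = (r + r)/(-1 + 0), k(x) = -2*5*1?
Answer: 1144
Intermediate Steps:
k(x) = -10 (k(x) = -10*1 = -10)
K(r, g) = -2*r (K(r, g) = (2*r)/(-1) = (2*r)*(-1) = -2*r)
Y(m, c) = -2*m
Y(-5, k(-5))*99 + 154 = -2*(-5)*99 + 154 = 10*99 + 154 = 990 + 154 = 1144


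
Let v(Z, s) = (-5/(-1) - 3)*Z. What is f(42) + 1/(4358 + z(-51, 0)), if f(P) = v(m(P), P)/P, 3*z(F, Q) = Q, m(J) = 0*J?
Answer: 1/4358 ≈ 0.00022946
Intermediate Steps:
m(J) = 0
z(F, Q) = Q/3
v(Z, s) = 2*Z (v(Z, s) = (-5*(-1) - 3)*Z = (5 - 3)*Z = 2*Z)
f(P) = 0 (f(P) = (2*0)/P = 0/P = 0)
f(42) + 1/(4358 + z(-51, 0)) = 0 + 1/(4358 + (1/3)*0) = 0 + 1/(4358 + 0) = 0 + 1/4358 = 1/4358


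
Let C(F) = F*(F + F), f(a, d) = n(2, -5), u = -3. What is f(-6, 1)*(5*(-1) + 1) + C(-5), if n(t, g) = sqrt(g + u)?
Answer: 50 - 8*I*sqrt(2) ≈ 50.0 - 11.314*I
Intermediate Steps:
n(t, g) = sqrt(-3 + g) (n(t, g) = sqrt(g - 3) = sqrt(-3 + g))
f(a, d) = 2*I*sqrt(2) (f(a, d) = sqrt(-3 - 5) = sqrt(-8) = 2*I*sqrt(2))
C(F) = 2*F**2 (C(F) = F*(2*F) = 2*F**2)
f(-6, 1)*(5*(-1) + 1) + C(-5) = (2*I*sqrt(2))*(5*(-1) + 1) + 2*(-5)**2 = (2*I*sqrt(2))*(-5 + 1) + 2*25 = (2*I*sqrt(2))*(-4) + 50 = -8*I*sqrt(2) + 50 = 50 - 8*I*sqrt(2)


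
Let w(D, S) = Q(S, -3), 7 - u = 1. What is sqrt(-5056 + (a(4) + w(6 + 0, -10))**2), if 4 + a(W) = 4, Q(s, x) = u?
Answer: 2*I*sqrt(1255) ≈ 70.852*I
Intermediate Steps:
u = 6 (u = 7 - 1*1 = 7 - 1 = 6)
Q(s, x) = 6
w(D, S) = 6
a(W) = 0 (a(W) = -4 + 4 = 0)
sqrt(-5056 + (a(4) + w(6 + 0, -10))**2) = sqrt(-5056 + (0 + 6)**2) = sqrt(-5056 + 6**2) = sqrt(-5056 + 36) = sqrt(-5020) = 2*I*sqrt(1255)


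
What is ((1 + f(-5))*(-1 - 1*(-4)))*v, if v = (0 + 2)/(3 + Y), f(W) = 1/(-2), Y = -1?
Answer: 3/2 ≈ 1.5000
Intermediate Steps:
f(W) = -1/2
v = 1 (v = (0 + 2)/(3 - 1) = 2/2 = 2*(1/2) = 1)
((1 + f(-5))*(-1 - 1*(-4)))*v = ((1 - 1/2)*(-1 - 1*(-4)))*1 = ((-1 + 4)/2)*1 = ((1/2)*3)*1 = (3/2)*1 = 3/2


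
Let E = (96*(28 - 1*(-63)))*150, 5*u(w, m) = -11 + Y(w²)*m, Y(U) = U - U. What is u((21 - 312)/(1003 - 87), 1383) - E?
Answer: -6552011/5 ≈ -1.3104e+6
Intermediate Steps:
Y(U) = 0
u(w, m) = -11/5 (u(w, m) = (-11 + 0*m)/5 = (-11 + 0)/5 = (⅕)*(-11) = -11/5)
E = 1310400 (E = (96*(28 + 63))*150 = (96*91)*150 = 8736*150 = 1310400)
u((21 - 312)/(1003 - 87), 1383) - E = -11/5 - 1*1310400 = -11/5 - 1310400 = -6552011/5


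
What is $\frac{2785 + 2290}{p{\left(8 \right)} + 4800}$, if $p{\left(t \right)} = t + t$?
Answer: $\frac{725}{688} \approx 1.0538$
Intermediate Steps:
$p{\left(t \right)} = 2 t$
$\frac{2785 + 2290}{p{\left(8 \right)} + 4800} = \frac{2785 + 2290}{2 \cdot 8 + 4800} = \frac{5075}{16 + 4800} = \frac{5075}{4816} = 5075 \cdot \frac{1}{4816} = \frac{725}{688}$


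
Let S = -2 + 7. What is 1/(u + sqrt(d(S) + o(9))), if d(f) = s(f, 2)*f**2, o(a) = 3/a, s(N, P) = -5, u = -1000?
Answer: -1500/1500187 - I*sqrt(1122)/3000374 ≈ -0.00099988 - 1.1164e-5*I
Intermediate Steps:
S = 5
d(f) = -5*f**2
1/(u + sqrt(d(S) + o(9))) = 1/(-1000 + sqrt(-5*5**2 + 3/9)) = 1/(-1000 + sqrt(-5*25 + 3*(1/9))) = 1/(-1000 + sqrt(-125 + 1/3)) = 1/(-1000 + sqrt(-374/3)) = 1/(-1000 + I*sqrt(1122)/3)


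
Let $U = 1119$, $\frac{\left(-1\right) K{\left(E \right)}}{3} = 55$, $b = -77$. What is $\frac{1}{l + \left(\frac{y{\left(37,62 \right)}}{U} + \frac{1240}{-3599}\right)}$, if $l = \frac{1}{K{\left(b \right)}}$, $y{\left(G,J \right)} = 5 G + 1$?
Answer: $- \frac{221500455}{40840457} \approx -5.4236$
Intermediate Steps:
$K{\left(E \right)} = -165$ ($K{\left(E \right)} = \left(-3\right) 55 = -165$)
$y{\left(G,J \right)} = 1 + 5 G$
$l = - \frac{1}{165}$ ($l = \frac{1}{-165} = - \frac{1}{165} \approx -0.0060606$)
$\frac{1}{l + \left(\frac{y{\left(37,62 \right)}}{U} + \frac{1240}{-3599}\right)} = \frac{1}{- \frac{1}{165} + \left(\frac{1 + 5 \cdot 37}{1119} + \frac{1240}{-3599}\right)} = \frac{1}{- \frac{1}{165} + \left(\left(1 + 185\right) \frac{1}{1119} + 1240 \left(- \frac{1}{3599}\right)\right)} = \frac{1}{- \frac{1}{165} + \left(186 \cdot \frac{1}{1119} - \frac{1240}{3599}\right)} = \frac{1}{- \frac{1}{165} + \left(\frac{62}{373} - \frac{1240}{3599}\right)} = \frac{1}{- \frac{1}{165} - \frac{239382}{1342427}} = \frac{1}{- \frac{40840457}{221500455}} = - \frac{221500455}{40840457}$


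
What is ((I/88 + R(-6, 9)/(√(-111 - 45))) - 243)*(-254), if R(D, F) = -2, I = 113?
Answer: 2701417/44 - 254*I*√39/39 ≈ 61396.0 - 40.673*I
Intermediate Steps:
((I/88 + R(-6, 9)/(√(-111 - 45))) - 243)*(-254) = ((113/88 - 2/√(-111 - 45)) - 243)*(-254) = ((113*(1/88) - 2*(-I*√39/78)) - 243)*(-254) = ((113/88 - 2*(-I*√39/78)) - 243)*(-254) = ((113/88 - (-1)*I*√39/39) - 243)*(-254) = ((113/88 + I*√39/39) - 243)*(-254) = (-21271/88 + I*√39/39)*(-254) = 2701417/44 - 254*I*√39/39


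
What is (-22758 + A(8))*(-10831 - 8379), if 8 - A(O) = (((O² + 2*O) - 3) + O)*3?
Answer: 441926050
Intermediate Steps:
A(O) = 17 - 9*O - 3*O² (A(O) = 8 - (((O² + 2*O) - 3) + O)*3 = 8 - ((-3 + O² + 2*O) + O)*3 = 8 - (-3 + O² + 3*O)*3 = 8 - (-9 + 3*O² + 9*O) = 8 + (9 - 9*O - 3*O²) = 17 - 9*O - 3*O²)
(-22758 + A(8))*(-10831 - 8379) = (-22758 + (17 - 9*8 - 3*8²))*(-10831 - 8379) = (-22758 + (17 - 72 - 3*64))*(-19210) = (-22758 + (17 - 72 - 192))*(-19210) = (-22758 - 247)*(-19210) = -23005*(-19210) = 441926050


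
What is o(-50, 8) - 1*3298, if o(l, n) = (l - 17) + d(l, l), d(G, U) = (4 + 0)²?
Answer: -3349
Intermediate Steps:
d(G, U) = 16 (d(G, U) = 4² = 16)
o(l, n) = -1 + l (o(l, n) = (l - 17) + 16 = (-17 + l) + 16 = -1 + l)
o(-50, 8) - 1*3298 = (-1 - 50) - 1*3298 = -51 - 3298 = -3349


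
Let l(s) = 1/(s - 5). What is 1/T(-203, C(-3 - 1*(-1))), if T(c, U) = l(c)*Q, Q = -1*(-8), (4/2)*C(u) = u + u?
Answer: -26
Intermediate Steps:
l(s) = 1/(-5 + s)
C(u) = u (C(u) = (u + u)/2 = (2*u)/2 = u)
Q = 8
T(c, U) = 8/(-5 + c)
1/T(-203, C(-3 - 1*(-1))) = 1/(8/(-5 - 203)) = 1/(8/(-208)) = 1/(8*(-1/208)) = 1/(-1/26) = -26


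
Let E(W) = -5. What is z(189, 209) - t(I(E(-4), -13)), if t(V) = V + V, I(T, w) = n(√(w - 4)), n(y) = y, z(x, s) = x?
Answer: 189 - 2*I*√17 ≈ 189.0 - 8.2462*I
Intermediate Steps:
I(T, w) = √(-4 + w) (I(T, w) = √(w - 4) = √(-4 + w))
t(V) = 2*V
z(189, 209) - t(I(E(-4), -13)) = 189 - 2*√(-4 - 13) = 189 - 2*√(-17) = 189 - 2*I*√17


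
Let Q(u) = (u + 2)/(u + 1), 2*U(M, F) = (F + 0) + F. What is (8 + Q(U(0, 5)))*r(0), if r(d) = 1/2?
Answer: 55/12 ≈ 4.5833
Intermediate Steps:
U(M, F) = F (U(M, F) = ((F + 0) + F)/2 = (F + F)/2 = (2*F)/2 = F)
r(d) = ½
Q(u) = (2 + u)/(1 + u)
(8 + Q(U(0, 5)))*r(0) = (8 + (2 + 5)/(1 + 5))*(½) = (8 + 7/6)*(½) = (55/6)*(½) = 55/12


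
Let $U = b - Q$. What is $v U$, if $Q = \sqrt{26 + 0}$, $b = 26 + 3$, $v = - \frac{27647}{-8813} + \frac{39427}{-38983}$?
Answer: $\frac{3025498950}{49079597} - \frac{104327550 \sqrt{26}}{49079597} \approx 50.806$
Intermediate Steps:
$v = \frac{104327550}{49079597}$ ($v = \left(-27647\right) \left(- \frac{1}{8813}\right) + 39427 \left(- \frac{1}{38983}\right) = \frac{27647}{8813} - \frac{39427}{38983} = \frac{104327550}{49079597} \approx 2.1257$)
$b = 29$
$Q = \sqrt{26} \approx 5.099$
$U = 29 - \sqrt{26} \approx 23.901$
$v U = \frac{104327550 \left(29 - \sqrt{26}\right)}{49079597} = \frac{3025498950}{49079597} - \frac{104327550 \sqrt{26}}{49079597}$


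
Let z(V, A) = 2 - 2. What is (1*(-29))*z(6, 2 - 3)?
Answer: 0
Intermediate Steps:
z(V, A) = 0
(1*(-29))*z(6, 2 - 3) = (1*(-29))*0 = -29*0 = 0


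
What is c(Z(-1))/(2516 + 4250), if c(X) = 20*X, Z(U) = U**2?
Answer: 10/3383 ≈ 0.0029560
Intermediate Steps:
c(Z(-1))/(2516 + 4250) = (20*(-1)**2)/(2516 + 4250) = (20*1)/6766 = 20*(1/6766) = 10/3383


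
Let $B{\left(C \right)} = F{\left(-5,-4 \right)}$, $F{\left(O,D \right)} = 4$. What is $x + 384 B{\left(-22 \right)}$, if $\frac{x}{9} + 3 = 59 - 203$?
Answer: $213$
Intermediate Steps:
$B{\left(C \right)} = 4$
$x = -1323$ ($x = -27 + 9 \left(59 - 203\right) = -27 + 9 \left(-144\right) = -27 - 1296 = -1323$)
$x + 384 B{\left(-22 \right)} = -1323 + 384 \cdot 4 = -1323 + 1536 = 213$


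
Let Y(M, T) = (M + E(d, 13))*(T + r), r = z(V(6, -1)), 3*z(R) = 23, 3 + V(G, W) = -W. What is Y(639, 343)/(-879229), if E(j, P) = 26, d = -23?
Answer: -699580/2637687 ≈ -0.26522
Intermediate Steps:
V(G, W) = -3 - W
z(R) = 23/3 (z(R) = (1/3)*23 = 23/3)
r = 23/3 ≈ 7.6667
Y(M, T) = (26 + M)*(23/3 + T) (Y(M, T) = (M + 26)*(T + 23/3) = (26 + M)*(23/3 + T))
Y(639, 343)/(-879229) = (598/3 + 26*343 + (23/3)*639 + 639*343)/(-879229) = (598/3 + 8918 + 4899 + 219177)*(-1/879229) = (699580/3)*(-1/879229) = -699580/2637687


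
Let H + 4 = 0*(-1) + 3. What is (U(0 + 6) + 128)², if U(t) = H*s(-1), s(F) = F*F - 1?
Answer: 16384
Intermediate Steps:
s(F) = -1 + F² (s(F) = F² - 1 = -1 + F²)
H = -1 (H = -4 + (0*(-1) + 3) = -4 + (0 + 3) = -4 + 3 = -1)
U(t) = 0 (U(t) = -(-1 + (-1)²) = -(-1 + 1) = -1*0 = 0)
(U(0 + 6) + 128)² = (0 + 128)² = 128² = 16384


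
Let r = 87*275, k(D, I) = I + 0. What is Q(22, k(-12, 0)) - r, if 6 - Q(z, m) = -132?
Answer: -23787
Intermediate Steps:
k(D, I) = I
Q(z, m) = 138 (Q(z, m) = 6 - 1*(-132) = 6 + 132 = 138)
r = 23925
Q(22, k(-12, 0)) - r = 138 - 1*23925 = 138 - 23925 = -23787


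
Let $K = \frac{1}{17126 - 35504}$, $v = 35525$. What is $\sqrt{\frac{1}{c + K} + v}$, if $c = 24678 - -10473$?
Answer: $\frac{\sqrt{14825383938457071182831}}{646005077} \approx 188.48$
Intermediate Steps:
$K = - \frac{1}{18378}$ ($K = \frac{1}{-18378} = - \frac{1}{18378} \approx -5.4413 \cdot 10^{-5}$)
$c = 35151$ ($c = 24678 + 10473 = 35151$)
$\sqrt{\frac{1}{c + K} + v} = \sqrt{\frac{1}{35151 - \frac{1}{18378}} + 35525} = \sqrt{\frac{1}{\frac{646005077}{18378}} + 35525} = \sqrt{\frac{18378}{646005077} + 35525} = \sqrt{\frac{22949330378803}{646005077}} = \frac{\sqrt{14825383938457071182831}}{646005077}$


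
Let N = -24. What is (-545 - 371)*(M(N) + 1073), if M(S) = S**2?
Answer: -1510484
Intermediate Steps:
(-545 - 371)*(M(N) + 1073) = (-545 - 371)*((-24)**2 + 1073) = -916*(576 + 1073) = -916*1649 = -1510484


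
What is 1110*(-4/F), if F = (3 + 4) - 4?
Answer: -1480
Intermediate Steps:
F = 3 (F = 7 - 4 = 3)
1110*(-4/F) = 1110*(-4/3) = -1480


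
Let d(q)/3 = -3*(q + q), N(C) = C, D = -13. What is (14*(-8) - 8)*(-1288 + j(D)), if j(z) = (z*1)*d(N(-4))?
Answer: 266880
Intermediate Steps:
d(q) = -18*q (d(q) = 3*(-3*(q + q)) = 3*(-6*q) = -18*q)
j(z) = 72*z (j(z) = (z*1)*(-18*(-4)) = z*72 = 72*z)
(14*(-8) - 8)*(-1288 + j(D)) = (14*(-8) - 8)*(-1288 + 72*(-13)) = (-112 - 8)*(-1288 - 936) = -120*(-2224) = 266880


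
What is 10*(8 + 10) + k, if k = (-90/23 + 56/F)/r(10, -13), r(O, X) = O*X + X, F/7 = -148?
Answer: 21908116/121693 ≈ 180.03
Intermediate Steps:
F = -1036 (F = 7*(-148) = -1036)
r(O, X) = X + O*X
k = 3376/121693 (k = (-90/23 + 56/(-1036))/((-13*(1 + 10))) = (-90*1/23 + 56*(-1/1036))/((-13*11)) = (-90/23 - 2/37)/(-143) = -3376/851*(-1/143) = 3376/121693 ≈ 0.027742)
10*(8 + 10) + k = 10*(8 + 10) + 3376/121693 = 10*18 + 3376/121693 = 180 + 3376/121693 = 21908116/121693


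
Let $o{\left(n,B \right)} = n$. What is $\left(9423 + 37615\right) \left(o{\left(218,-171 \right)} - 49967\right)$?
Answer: $-2340093462$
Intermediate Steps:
$\left(9423 + 37615\right) \left(o{\left(218,-171 \right)} - 49967\right) = \left(9423 + 37615\right) \left(218 - 49967\right) = 47038 \left(-49749\right) = -2340093462$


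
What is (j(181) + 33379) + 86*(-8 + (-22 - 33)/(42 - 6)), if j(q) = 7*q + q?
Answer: 612137/18 ≈ 34008.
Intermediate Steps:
j(q) = 8*q
(j(181) + 33379) + 86*(-8 + (-22 - 33)/(42 - 6)) = (8*181 + 33379) + 86*(-8 + (-22 - 33)/(42 - 6)) = (1448 + 33379) + 86*(-8 - 55/36) = 34827 + 86*(-8 - 55*1/36) = 34827 + 86*(-8 - 55/36) = 34827 + 86*(-343/36) = 34827 - 14749/18 = 612137/18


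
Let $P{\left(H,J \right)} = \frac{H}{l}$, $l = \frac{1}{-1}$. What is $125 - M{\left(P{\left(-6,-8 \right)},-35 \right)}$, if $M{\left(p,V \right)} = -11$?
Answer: $136$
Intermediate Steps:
$l = -1$
$P{\left(H,J \right)} = - H$ ($P{\left(H,J \right)} = \frac{H}{-1} = H \left(-1\right) = - H$)
$125 - M{\left(P{\left(-6,-8 \right)},-35 \right)} = 125 - -11 = 125 + 11 = 136$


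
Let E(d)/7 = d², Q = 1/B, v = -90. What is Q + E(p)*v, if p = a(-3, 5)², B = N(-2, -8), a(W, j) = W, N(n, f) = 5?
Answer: -255149/5 ≈ -51030.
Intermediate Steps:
B = 5
p = 9 (p = (-3)² = 9)
Q = ⅕ (Q = 1/5 = ⅕ ≈ 0.20000)
E(d) = 7*d²
Q + E(p)*v = ⅕ + (7*9²)*(-90) = ⅕ + (7*81)*(-90) = ⅕ + 567*(-90) = ⅕ - 51030 = -255149/5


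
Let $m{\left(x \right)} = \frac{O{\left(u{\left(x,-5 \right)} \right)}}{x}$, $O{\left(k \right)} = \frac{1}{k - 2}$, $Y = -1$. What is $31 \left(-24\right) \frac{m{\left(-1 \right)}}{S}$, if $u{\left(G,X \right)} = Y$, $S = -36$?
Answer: $\frac{62}{9} \approx 6.8889$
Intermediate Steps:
$u{\left(G,X \right)} = -1$
$O{\left(k \right)} = \frac{1}{-2 + k}$
$m{\left(x \right)} = - \frac{1}{3 x}$ ($m{\left(x \right)} = \frac{1}{\left(-2 - 1\right) x} = \frac{1}{\left(-3\right) x} = - \frac{1}{3 x}$)
$31 \left(-24\right) \frac{m{\left(-1 \right)}}{S} = 31 \left(-24\right) \frac{\left(- \frac{1}{3}\right) \frac{1}{-1}}{-36} = - 744 \left(- \frac{1}{3}\right) \left(-1\right) \left(- \frac{1}{36}\right) = - 744 \cdot \frac{1}{3} \left(- \frac{1}{36}\right) = \left(-744\right) \left(- \frac{1}{108}\right) = \frac{62}{9}$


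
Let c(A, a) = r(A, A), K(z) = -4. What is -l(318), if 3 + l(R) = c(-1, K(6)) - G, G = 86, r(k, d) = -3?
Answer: 92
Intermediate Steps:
c(A, a) = -3
l(R) = -92 (l(R) = -3 + (-3 - 1*86) = -3 + (-3 - 86) = -3 - 89 = -92)
-l(318) = -1*(-92) = 92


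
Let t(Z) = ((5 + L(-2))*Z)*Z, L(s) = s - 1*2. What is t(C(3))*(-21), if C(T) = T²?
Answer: -1701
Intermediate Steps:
L(s) = -2 + s (L(s) = s - 2 = -2 + s)
t(Z) = Z² (t(Z) = ((5 + (-2 - 2))*Z)*Z = ((5 - 4)*Z)*Z = (1*Z)*Z = Z*Z = Z²)
t(C(3))*(-21) = (3²)²*(-21) = 9²*(-21) = 81*(-21) = -1701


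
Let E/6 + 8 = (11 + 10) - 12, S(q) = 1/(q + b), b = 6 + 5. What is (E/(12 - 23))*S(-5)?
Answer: -1/11 ≈ -0.090909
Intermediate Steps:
b = 11
S(q) = 1/(11 + q) (S(q) = 1/(q + 11) = 1/(11 + q))
E = 6 (E = -48 + 6*((11 + 10) - 12) = -48 + 6*(21 - 12) = -48 + 6*9 = -48 + 54 = 6)
(E/(12 - 23))*S(-5) = (6/(12 - 23))/(11 - 5) = (6/(-11))/6 = -1/11*6*(⅙) = -6/11*⅙ = -1/11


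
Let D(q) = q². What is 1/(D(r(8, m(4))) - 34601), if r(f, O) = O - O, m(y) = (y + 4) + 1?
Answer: -1/34601 ≈ -2.8901e-5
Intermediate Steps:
m(y) = 5 + y (m(y) = (4 + y) + 1 = 5 + y)
r(f, O) = 0
1/(D(r(8, m(4))) - 34601) = 1/(0² - 34601) = 1/(0 - 34601) = 1/(-34601) = -1/34601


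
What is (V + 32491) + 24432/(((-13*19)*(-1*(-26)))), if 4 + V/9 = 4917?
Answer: 246297172/3211 ≈ 76704.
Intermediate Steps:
V = 44217 (V = -36 + 9*4917 = -36 + 44253 = 44217)
(V + 32491) + 24432/(((-13*19)*(-1*(-26)))) = (44217 + 32491) + 24432/(((-13*19)*(-1*(-26)))) = 76708 + 24432/((-247*26)) = 76708 + 24432/(-6422) = 76708 + 24432*(-1/6422) = 76708 - 12216/3211 = 246297172/3211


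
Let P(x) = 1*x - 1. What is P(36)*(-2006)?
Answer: -70210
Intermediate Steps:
P(x) = -1 + x (P(x) = x - 1 = -1 + x)
P(36)*(-2006) = (-1 + 36)*(-2006) = 35*(-2006) = -70210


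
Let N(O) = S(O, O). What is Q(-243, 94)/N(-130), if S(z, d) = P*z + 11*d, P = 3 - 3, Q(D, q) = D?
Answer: 243/1430 ≈ 0.16993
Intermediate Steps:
P = 0
S(z, d) = 11*d (S(z, d) = 0*z + 11*d = 0 + 11*d = 11*d)
N(O) = 11*O
Q(-243, 94)/N(-130) = -243/(11*(-130)) = -243/(-1430) = -243*(-1/1430) = 243/1430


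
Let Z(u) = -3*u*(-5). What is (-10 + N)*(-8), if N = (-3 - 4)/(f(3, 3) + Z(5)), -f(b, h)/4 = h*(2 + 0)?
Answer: 4136/51 ≈ 81.098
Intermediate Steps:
f(b, h) = -8*h (f(b, h) = -4*h*(2 + 0) = -4*h*2 = -8*h)
Z(u) = 15*u
N = -7/51 (N = (-3 - 4)/(-8*3 + 15*5) = -7/(-24 + 75) = -7/51 ≈ -0.13725)
(-10 + N)*(-8) = (-10 - 7/51)*(-8) = -517/51*(-8) = 4136/51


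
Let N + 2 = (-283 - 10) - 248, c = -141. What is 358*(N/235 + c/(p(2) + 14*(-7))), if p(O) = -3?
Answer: -7771464/23735 ≈ -327.43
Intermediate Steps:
N = -543 (N = -2 + ((-283 - 10) - 248) = -2 + (-293 - 248) = -2 - 541 = -543)
358*(N/235 + c/(p(2) + 14*(-7))) = 358*(-543/235 - 141/(-3 + 14*(-7))) = 358*(-543*1/235 - 141/(-3 - 98)) = 358*(-543/235 - 141/(-101)) = 358*(-543/235 - 141*(-1/101)) = 358*(-543/235 + 141/101) = 358*(-21708/23735) = -7771464/23735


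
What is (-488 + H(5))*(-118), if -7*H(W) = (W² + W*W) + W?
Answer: 409578/7 ≈ 58511.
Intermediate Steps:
H(W) = -2*W²/7 - W/7 (H(W) = -((W² + W*W) + W)/7 = -((W² + W²) + W)/7 = -(2*W² + W)/7 = -(W + 2*W²)/7 = -2*W²/7 - W/7)
(-488 + H(5))*(-118) = (-488 - ⅐*5*(1 + 2*5))*(-118) = (-488 - ⅐*5*(1 + 10))*(-118) = (-488 - ⅐*5*11)*(-118) = (-488 - 55/7)*(-118) = -3471/7*(-118) = 409578/7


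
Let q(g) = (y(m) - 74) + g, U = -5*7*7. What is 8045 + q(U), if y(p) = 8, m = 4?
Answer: 7734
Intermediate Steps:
U = -245 (U = -35*7 = -245)
q(g) = -66 + g (q(g) = (8 - 74) + g = -66 + g)
8045 + q(U) = 8045 + (-66 - 245) = 8045 - 311 = 7734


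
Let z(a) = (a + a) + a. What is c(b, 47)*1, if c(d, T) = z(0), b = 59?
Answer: 0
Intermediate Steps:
z(a) = 3*a (z(a) = 2*a + a = 3*a)
c(d, T) = 0 (c(d, T) = 3*0 = 0)
c(b, 47)*1 = 0*1 = 0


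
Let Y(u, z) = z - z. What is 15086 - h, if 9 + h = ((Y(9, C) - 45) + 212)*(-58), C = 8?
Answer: 24781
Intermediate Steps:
Y(u, z) = 0
h = -9695 (h = -9 + ((0 - 45) + 212)*(-58) = -9 + (-45 + 212)*(-58) = -9 + 167*(-58) = -9 - 9686 = -9695)
15086 - h = 15086 - 1*(-9695) = 15086 + 9695 = 24781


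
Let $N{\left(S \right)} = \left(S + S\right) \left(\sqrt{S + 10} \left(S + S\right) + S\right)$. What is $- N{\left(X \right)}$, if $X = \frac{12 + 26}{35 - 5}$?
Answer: $- \frac{722}{225} - \frac{18772 \sqrt{15}}{3375} \approx -24.751$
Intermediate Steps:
$X = \frac{19}{15}$ ($X = \frac{38}{30} = 38 \cdot \frac{1}{30} = \frac{19}{15} \approx 1.2667$)
$N{\left(S \right)} = 2 S \left(S + 2 S \sqrt{10 + S}\right)$ ($N{\left(S \right)} = 2 S \left(\sqrt{10 + S} 2 S + S\right) = 2 S \left(2 S \sqrt{10 + S} + S\right) = 2 S \left(S + 2 S \sqrt{10 + S}\right)$)
$- N{\left(X \right)} = - \left(\frac{19}{15}\right)^{2} \left(2 + 4 \sqrt{10 + \frac{19}{15}}\right) = - \frac{361 \left(2 + 4 \sqrt{\frac{169}{15}}\right)}{225} = - \frac{361 \left(2 + 4 \frac{13 \sqrt{15}}{15}\right)}{225} = - \frac{361 \left(2 + \frac{52 \sqrt{15}}{15}\right)}{225} = - (\frac{722}{225} + \frac{18772 \sqrt{15}}{3375}) = - \frac{722}{225} - \frac{18772 \sqrt{15}}{3375}$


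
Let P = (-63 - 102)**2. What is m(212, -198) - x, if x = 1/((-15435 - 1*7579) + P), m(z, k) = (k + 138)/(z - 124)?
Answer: -63187/92642 ≈ -0.68206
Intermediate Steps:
m(z, k) = (138 + k)/(-124 + z)
P = 27225 (P = (-165)**2 = 27225)
x = 1/4211 (x = 1/((-15435 - 1*7579) + 27225) = 1/((-15435 - 7579) + 27225) = 1/(-23014 + 27225) = 1/4211 ≈ 0.00023747)
m(212, -198) - x = (138 - 198)/(-124 + 212) - 1*1/4211 = -60/88 - 1/4211 = (1/88)*(-60) - 1/4211 = -15/22 - 1/4211 = -63187/92642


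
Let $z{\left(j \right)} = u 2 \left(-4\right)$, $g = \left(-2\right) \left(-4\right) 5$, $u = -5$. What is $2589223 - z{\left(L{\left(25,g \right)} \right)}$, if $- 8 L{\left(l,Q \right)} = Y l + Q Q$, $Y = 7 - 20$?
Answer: $2589183$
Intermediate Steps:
$g = 40$ ($g = 8 \cdot 5 = 40$)
$Y = -13$
$L{\left(l,Q \right)} = - \frac{Q^{2}}{8} + \frac{13 l}{8}$ ($L{\left(l,Q \right)} = - \frac{- 13 l + Q Q}{8} = - \frac{- 13 l + Q^{2}}{8} = - \frac{Q^{2} - 13 l}{8} = - \frac{Q^{2}}{8} + \frac{13 l}{8}$)
$z{\left(j \right)} = 40$ ($z{\left(j \right)} = \left(-5\right) 2 \left(-4\right) = \left(-10\right) \left(-4\right) = 40$)
$2589223 - z{\left(L{\left(25,g \right)} \right)} = 2589223 - 40 = 2589183$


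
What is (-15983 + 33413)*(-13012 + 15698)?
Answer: 46816980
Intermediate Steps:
(-15983 + 33413)*(-13012 + 15698) = 17430*2686 = 46816980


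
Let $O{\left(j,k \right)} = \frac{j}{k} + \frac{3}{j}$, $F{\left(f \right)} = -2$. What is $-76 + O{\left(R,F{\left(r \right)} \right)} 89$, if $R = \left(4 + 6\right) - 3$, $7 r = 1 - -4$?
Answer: $- \frac{4891}{14} \approx -349.36$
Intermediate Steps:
$r = \frac{5}{7}$ ($r = \frac{1 - -4}{7} = \frac{1 + 4}{7} = \frac{1}{7} \cdot 5 = \frac{5}{7} \approx 0.71429$)
$R = 7$ ($R = 10 - 3 = 7$)
$O{\left(j,k \right)} = \frac{3}{j} + \frac{j}{k}$
$-76 + O{\left(R,F{\left(r \right)} \right)} 89 = -76 + \left(\frac{3}{7} + \frac{7}{-2}\right) 89 = -76 + \left(3 \cdot \frac{1}{7} + 7 \left(- \frac{1}{2}\right)\right) 89 = -76 + \left(\frac{3}{7} - \frac{7}{2}\right) 89 = -76 - \frac{3827}{14} = - \frac{4891}{14}$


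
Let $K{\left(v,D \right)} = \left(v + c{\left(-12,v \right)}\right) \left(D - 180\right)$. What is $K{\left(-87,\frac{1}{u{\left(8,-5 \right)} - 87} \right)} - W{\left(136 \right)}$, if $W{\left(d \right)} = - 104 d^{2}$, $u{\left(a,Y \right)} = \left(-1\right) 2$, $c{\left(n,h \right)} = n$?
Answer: $\frac{172785055}{89} \approx 1.9414 \cdot 10^{6}$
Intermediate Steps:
$u{\left(a,Y \right)} = -2$
$K{\left(v,D \right)} = \left(-180 + D\right) \left(-12 + v\right)$ ($K{\left(v,D \right)} = \left(v - 12\right) \left(D - 180\right) = \left(-12 + v\right) \left(-180 + D\right) = \left(-180 + D\right) \left(-12 + v\right)$)
$K{\left(-87,\frac{1}{u{\left(8,-5 \right)} - 87} \right)} - W{\left(136 \right)} = \left(2160 - -15660 - \frac{12}{-2 - 87} + \frac{1}{-2 - 87} \left(-87\right)\right) - - 104 \cdot 136^{2} = \left(2160 + 15660 - \frac{12}{-89} + \frac{1}{-89} \left(-87\right)\right) - \left(-104\right) 18496 = \left(2160 + 15660 - - \frac{12}{89} - - \frac{87}{89}\right) - -1923584 = \left(2160 + 15660 + \frac{12}{89} + \frac{87}{89}\right) + 1923584 = \frac{1586079}{89} + 1923584 = \frac{172785055}{89}$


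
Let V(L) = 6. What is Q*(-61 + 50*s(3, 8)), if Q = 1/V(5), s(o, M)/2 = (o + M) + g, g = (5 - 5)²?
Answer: 1039/6 ≈ 173.17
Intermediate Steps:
g = 0 (g = 0² = 0)
s(o, M) = 2*M + 2*o (s(o, M) = 2*((o + M) + 0) = 2*((M + o) + 0) = 2*(M + o) = 2*M + 2*o)
Q = ⅙ (Q = 1/6 = ⅙ ≈ 0.16667)
Q*(-61 + 50*s(3, 8)) = (-61 + 50*(2*8 + 2*3))/6 = (-61 + 50*(16 + 6))/6 = (-61 + 50*22)/6 = (-61 + 1100)/6 = (⅙)*1039 = 1039/6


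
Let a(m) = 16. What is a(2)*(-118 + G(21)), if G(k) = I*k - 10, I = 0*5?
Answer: -2048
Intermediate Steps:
I = 0
G(k) = -10 (G(k) = 0*k - 10 = 0 - 10 = -10)
a(2)*(-118 + G(21)) = 16*(-118 - 10) = 16*(-128) = -2048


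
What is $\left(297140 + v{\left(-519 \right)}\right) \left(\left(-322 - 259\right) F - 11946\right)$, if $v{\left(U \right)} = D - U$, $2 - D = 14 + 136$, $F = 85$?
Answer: $-18246647141$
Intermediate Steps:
$D = -148$ ($D = 2 - \left(14 + 136\right) = 2 - 150 = -148$)
$v{\left(U \right)} = -148 - U$
$\left(297140 + v{\left(-519 \right)}\right) \left(\left(-322 - 259\right) F - 11946\right) = \left(297140 - -371\right) \left(\left(-322 - 259\right) 85 - 11946\right) = \left(297140 + \left(-148 + 519\right)\right) \left(\left(-581\right) 85 - 11946\right) = \left(297140 + 371\right) \left(-49385 - 11946\right) = 297511 \left(-61331\right) = -18246647141$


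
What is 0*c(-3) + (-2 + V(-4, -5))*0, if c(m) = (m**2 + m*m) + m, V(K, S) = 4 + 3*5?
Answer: 0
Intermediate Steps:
V(K, S) = 19 (V(K, S) = 4 + 15 = 19)
c(m) = m + 2*m**2 (c(m) = (m**2 + m**2) + m = 2*m**2 + m = m + 2*m**2)
0*c(-3) + (-2 + V(-4, -5))*0 = 0*(-3*(1 + 2*(-3))) + (-2 + 19)*0 = 0*(-3*(1 - 6)) + 17*0 = 0*(-3*(-5)) + 0 = 0*15 + 0 = 0 + 0 = 0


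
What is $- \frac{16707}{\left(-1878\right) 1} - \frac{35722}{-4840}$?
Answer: $\frac{12328983}{757460} \approx 16.277$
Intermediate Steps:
$- \frac{16707}{\left(-1878\right) 1} - \frac{35722}{-4840} = - \frac{16707}{-1878} - - \frac{17861}{2420} = \left(-16707\right) \left(- \frac{1}{1878}\right) + \frac{17861}{2420} = \frac{5569}{626} + \frac{17861}{2420} = \frac{12328983}{757460}$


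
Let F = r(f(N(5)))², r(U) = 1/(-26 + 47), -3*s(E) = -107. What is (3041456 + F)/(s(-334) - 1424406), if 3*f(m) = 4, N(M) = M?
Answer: -1341282097/628147317 ≈ -2.1353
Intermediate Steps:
f(m) = 4/3 (f(m) = (⅓)*4 = 4/3)
s(E) = 107/3 (s(E) = -⅓*(-107) = 107/3)
r(U) = 1/21
F = 1/441 (F = (1/21)² = 1/441 ≈ 0.0022676)
(3041456 + F)/(s(-334) - 1424406) = (3041456 + 1/441)/(107/3 - 1424406) = 1341282097/(441*(-4273111/3)) = (1341282097/441)*(-3/4273111) = -1341282097/628147317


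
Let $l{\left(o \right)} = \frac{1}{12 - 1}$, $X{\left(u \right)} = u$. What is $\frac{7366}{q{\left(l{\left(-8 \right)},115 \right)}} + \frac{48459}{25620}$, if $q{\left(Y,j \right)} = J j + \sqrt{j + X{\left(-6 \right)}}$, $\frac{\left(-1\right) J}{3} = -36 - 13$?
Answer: $\frac{1419901668587}{610137985660} - \frac{3683 \sqrt{109}}{142889458} \approx 2.3269$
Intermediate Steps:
$J = 147$ ($J = - 3 \left(-36 - 13\right) = \left(-3\right) \left(-49\right) = 147$)
$l{\left(o \right)} = \frac{1}{11}$
$q{\left(Y,j \right)} = \sqrt{-6 + j} + 147 j$ ($q{\left(Y,j \right)} = 147 j + \sqrt{j - 6} = 147 j + \sqrt{-6 + j} = \sqrt{-6 + j} + 147 j$)
$\frac{7366}{q{\left(l{\left(-8 \right)},115 \right)}} + \frac{48459}{25620} = \frac{7366}{\sqrt{-6 + 115} + 147 \cdot 115} + \frac{48459}{25620} = \frac{7366}{\sqrt{109} + 16905} + 48459 \cdot \frac{1}{25620} = \frac{7366}{16905 + \sqrt{109}} + \frac{16153}{8540} = \frac{16153}{8540} + \frac{7366}{16905 + \sqrt{109}}$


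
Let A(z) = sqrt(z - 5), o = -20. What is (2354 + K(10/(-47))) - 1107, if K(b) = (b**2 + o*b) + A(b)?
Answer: 2764123/2209 + 7*I*sqrt(235)/47 ≈ 1251.3 + 2.2831*I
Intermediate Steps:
A(z) = sqrt(-5 + z)
K(b) = b**2 + sqrt(-5 + b) - 20*b (K(b) = (b**2 - 20*b) + sqrt(-5 + b) = b**2 + sqrt(-5 + b) - 20*b)
(2354 + K(10/(-47))) - 1107 = (2354 + ((10/(-47))**2 + sqrt(-5 + 10/(-47)) - 200/(-47))) - 1107 = (2354 + ((10*(-1/47))**2 + sqrt(-5 + 10*(-1/47)) - 200*(-1)/47)) - 1107 = (2354 + ((-10/47)**2 + sqrt(-5 - 10/47) - 20*(-10/47))) - 1107 = (2354 + (100/2209 + sqrt(-245/47) + 200/47)) - 1107 = (2354 + (100/2209 + 7*I*sqrt(235)/47 + 200/47)) - 1107 = (2354 + (9500/2209 + 7*I*sqrt(235)/47)) - 1107 = (5209486/2209 + 7*I*sqrt(235)/47) - 1107 = 2764123/2209 + 7*I*sqrt(235)/47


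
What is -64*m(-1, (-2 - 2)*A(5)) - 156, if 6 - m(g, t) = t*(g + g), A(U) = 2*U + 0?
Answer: 4580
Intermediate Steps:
A(U) = 2*U
m(g, t) = 6 - 2*g*t (m(g, t) = 6 - t*(g + g) = 6 - t*2*g = 6 - 2*g*t)
-64*m(-1, (-2 - 2)*A(5)) - 156 = -64*(6 - 2*(-1)*(-2 - 2)*(2*5)) - 156 = -64*(6 - 2*(-1)*(-4*10)) - 156 = -64*(6 - 2*(-1)*(-40)) - 156 = -64*(6 - 80) - 156 = -64*(-74) - 156 = 4736 - 156 = 4580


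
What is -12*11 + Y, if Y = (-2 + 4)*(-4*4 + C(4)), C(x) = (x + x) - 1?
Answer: -150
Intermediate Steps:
C(x) = -1 + 2*x (C(x) = 2*x - 1 = -1 + 2*x)
Y = -18 (Y = (-2 + 4)*(-4*4 + (-1 + 2*4)) = 2*(-16 + (-1 + 8)) = 2*(-16 + 7) = 2*(-9) = -18)
-12*11 + Y = -12*11 - 18 = -132 - 18 = -150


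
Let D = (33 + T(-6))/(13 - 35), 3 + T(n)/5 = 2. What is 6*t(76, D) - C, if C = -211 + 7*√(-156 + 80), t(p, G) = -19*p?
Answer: -8453 - 14*I*√19 ≈ -8453.0 - 61.025*I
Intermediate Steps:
T(n) = -5 (T(n) = -15 + 5*2 = -15 + 10 = -5)
D = -14/11 (D = (33 - 5)/(13 - 35) = 28/(-22) = 28*(-1/22) = -14/11 ≈ -1.2727)
C = -211 + 14*I*√19 (C = -211 + 7*√(-76) = -211 + 7*(2*I*√19) = -211 + 14*I*√19 ≈ -211.0 + 61.025*I)
6*t(76, D) - C = 6*(-19*76) - (-211 + 14*I*√19) = 6*(-1444) + (211 - 14*I*√19) = -8664 + (211 - 14*I*√19) = -8453 - 14*I*√19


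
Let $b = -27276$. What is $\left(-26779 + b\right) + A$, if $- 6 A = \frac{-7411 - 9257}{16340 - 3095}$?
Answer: $- \frac{238651899}{4415} \approx -54055.0$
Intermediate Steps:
$A = \frac{926}{4415}$ ($A = - \frac{\left(-7411 - 9257\right) \frac{1}{16340 - 3095}}{6} = - \frac{\left(-16668\right) \frac{1}{13245}}{6} = \left(- \frac{1}{6}\right) \left(- \frac{5556}{4415}\right) = \frac{926}{4415} \approx 0.20974$)
$\left(-26779 + b\right) + A = \left(-26779 - 27276\right) + \frac{926}{4415} = -54055 + \frac{926}{4415} = - \frac{238651899}{4415}$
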